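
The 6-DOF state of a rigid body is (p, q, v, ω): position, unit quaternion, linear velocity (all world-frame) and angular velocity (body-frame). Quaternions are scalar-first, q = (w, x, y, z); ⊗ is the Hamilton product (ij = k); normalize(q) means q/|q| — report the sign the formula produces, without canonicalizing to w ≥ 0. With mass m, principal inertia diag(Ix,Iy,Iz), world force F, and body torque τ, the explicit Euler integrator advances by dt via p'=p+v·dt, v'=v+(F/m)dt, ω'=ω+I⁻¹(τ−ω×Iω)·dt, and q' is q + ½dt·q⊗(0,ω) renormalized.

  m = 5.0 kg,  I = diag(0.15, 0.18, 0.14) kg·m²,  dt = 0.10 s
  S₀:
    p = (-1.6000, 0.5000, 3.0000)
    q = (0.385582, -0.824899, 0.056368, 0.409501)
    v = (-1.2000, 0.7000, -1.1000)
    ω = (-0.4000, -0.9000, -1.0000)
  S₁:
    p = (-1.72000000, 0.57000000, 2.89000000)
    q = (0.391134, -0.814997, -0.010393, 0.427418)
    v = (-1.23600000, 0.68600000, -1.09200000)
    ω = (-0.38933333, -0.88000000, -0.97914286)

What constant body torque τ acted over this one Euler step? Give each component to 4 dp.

Δω = ω₁−ω₀ = (0.01066667, 0.02000000, 0.02085714)
τ = I·(Δω/dt) + ω₀×(Iω₀) = (-0.0200, 0.0400, 0.0400)

τ = (-0.0200, 0.0400, 0.0400)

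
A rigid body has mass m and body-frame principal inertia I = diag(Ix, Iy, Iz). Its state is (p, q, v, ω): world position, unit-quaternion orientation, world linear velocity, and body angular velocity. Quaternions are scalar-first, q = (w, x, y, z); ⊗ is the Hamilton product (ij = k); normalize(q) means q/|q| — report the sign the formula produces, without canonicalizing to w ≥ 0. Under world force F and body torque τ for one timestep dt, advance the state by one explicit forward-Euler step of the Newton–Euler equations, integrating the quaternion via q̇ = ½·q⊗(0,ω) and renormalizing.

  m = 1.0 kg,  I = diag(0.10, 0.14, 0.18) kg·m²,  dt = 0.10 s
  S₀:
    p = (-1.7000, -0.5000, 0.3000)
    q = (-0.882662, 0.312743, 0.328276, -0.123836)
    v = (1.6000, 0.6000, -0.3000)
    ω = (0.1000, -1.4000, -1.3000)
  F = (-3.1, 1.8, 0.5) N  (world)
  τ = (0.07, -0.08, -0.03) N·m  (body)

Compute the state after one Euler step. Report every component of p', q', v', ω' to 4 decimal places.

p' = (-1.5400, -0.4400, 0.2700)
q' = (-0.8653, 0.2771, 0.4079, -0.0896)
v' = (1.2900, 0.7800, -0.2500)
ω' = (0.0972, -1.4646, -1.3136)

a = F/m = (-3.1000, 1.8000, 0.5000)
p + v·dt = (-1.5400, -0.4400, 0.2700)
v + (F/m)dt = (1.2900, 0.7800, -0.2500)
ω×(Iω) gyroscopic = (0.0728, 0.0104, -0.0056)
α = I⁻¹(τ − ω×Iω) = (-0.0280, -0.6457, -0.1356)
ω + α·dt = (0.0972, -1.4646, -1.3136)
Hamilton product q⊗(0,ω) = (0.2673253, -0.6883954, 1.6299091, 0.6767928)
q' = normalize(q + ½dt·q⊗(0,ω)) = (-0.8653, 0.2771, 0.4079, -0.0896)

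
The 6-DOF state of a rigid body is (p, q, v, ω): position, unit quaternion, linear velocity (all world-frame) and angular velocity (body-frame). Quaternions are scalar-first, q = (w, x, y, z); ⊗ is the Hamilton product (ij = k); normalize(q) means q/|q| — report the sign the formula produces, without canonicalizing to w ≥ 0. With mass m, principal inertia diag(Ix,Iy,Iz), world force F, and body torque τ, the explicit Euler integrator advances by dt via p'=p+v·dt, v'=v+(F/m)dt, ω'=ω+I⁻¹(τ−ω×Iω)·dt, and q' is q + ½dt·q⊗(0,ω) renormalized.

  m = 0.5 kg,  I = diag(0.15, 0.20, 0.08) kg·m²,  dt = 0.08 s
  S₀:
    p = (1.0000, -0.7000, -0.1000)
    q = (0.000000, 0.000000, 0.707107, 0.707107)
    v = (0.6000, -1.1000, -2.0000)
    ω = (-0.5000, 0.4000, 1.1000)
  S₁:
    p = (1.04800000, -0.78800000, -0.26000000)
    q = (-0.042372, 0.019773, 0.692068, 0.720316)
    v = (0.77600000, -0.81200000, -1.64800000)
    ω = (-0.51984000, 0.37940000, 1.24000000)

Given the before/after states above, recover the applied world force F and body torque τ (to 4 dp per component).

F = (1.1000, 1.8000, 2.2000)
τ = (-0.0900, -0.0900, 0.1300)

Δω = ω₁−ω₀ = (-0.01984000, -0.02060000, 0.14000000)
gyro term ω₀×Iω₀ = (-0.0528, -0.0385, -0.0100)
applied torque τ = (-0.0900, -0.0900, 0.1300)
Δv = v₁−v₀ = (0.17600000, 0.28800000, 0.35200000)
m·(v₁−v₀)/dt = (1.1000, 1.8000, 2.2000)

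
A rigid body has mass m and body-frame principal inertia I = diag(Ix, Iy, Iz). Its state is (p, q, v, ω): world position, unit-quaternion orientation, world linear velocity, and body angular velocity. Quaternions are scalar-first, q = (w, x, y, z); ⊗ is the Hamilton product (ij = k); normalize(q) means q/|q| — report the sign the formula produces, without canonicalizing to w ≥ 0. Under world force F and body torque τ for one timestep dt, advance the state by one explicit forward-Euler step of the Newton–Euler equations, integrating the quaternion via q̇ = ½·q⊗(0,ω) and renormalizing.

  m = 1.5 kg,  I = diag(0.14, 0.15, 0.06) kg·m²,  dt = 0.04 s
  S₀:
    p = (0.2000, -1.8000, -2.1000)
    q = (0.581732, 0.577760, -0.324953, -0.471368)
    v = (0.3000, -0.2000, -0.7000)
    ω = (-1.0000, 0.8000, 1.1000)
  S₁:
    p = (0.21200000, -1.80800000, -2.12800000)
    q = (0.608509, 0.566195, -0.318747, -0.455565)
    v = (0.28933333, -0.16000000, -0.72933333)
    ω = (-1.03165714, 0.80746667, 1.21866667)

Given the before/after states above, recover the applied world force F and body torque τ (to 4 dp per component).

F = (-0.4000, 1.5000, -1.1000)
τ = (-0.1900, -0.0600, 0.1700)

rate change Δω = (-0.03165714, 0.00746667, 0.11866667)
τ = I·(Δω/dt) + ω₀×(Iω₀) = (-0.1900, -0.0600, 0.1700)
Δv = v₁−v₀ = (-0.01066667, 0.04000000, -0.02933333)
F = m·Δv/dt = (-0.4000, 1.5000, -1.1000)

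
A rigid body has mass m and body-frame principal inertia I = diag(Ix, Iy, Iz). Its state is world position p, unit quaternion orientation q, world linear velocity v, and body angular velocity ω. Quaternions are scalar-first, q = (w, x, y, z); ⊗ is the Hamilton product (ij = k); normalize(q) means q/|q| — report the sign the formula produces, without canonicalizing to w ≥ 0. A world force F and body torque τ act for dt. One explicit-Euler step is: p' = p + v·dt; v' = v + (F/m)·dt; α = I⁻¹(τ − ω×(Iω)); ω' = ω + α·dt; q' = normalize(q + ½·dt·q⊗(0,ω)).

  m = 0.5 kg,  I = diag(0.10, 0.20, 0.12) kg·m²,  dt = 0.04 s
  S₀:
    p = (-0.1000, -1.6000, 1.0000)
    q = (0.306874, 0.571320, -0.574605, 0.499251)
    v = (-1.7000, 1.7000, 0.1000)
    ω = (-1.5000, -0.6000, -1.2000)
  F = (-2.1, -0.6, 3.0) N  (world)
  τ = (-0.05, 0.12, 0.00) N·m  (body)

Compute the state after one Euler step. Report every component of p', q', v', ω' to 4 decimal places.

p' = (-0.1680, -1.5320, 1.0040)
q' = (0.3288, 0.5814, -0.5791, 0.4674)
v' = (-1.8680, 1.6520, 0.3400)
ω' = (-1.4970, -0.5688, -1.2300)

a = (-4.2000, -1.2000, 6.0000)
p' = p + v·dt = (-0.1680, -1.5320, 1.0040)
new velocity v' = (-1.8680, 1.6520, 0.3400)
precession coupling ω×(Iω) = (-0.0576, -0.0360, 0.0900)
angular accel α = (0.0760, 0.7800, -0.7500)
new body rate ω' = (-1.4970, -0.5688, -1.2300)
2q̇ = q⊗(0,ω) = (1.1113182, 0.5287656, -0.2474169, -1.5729483)
updated quaternion q' = (0.3288, 0.5814, -0.5791, 0.4674)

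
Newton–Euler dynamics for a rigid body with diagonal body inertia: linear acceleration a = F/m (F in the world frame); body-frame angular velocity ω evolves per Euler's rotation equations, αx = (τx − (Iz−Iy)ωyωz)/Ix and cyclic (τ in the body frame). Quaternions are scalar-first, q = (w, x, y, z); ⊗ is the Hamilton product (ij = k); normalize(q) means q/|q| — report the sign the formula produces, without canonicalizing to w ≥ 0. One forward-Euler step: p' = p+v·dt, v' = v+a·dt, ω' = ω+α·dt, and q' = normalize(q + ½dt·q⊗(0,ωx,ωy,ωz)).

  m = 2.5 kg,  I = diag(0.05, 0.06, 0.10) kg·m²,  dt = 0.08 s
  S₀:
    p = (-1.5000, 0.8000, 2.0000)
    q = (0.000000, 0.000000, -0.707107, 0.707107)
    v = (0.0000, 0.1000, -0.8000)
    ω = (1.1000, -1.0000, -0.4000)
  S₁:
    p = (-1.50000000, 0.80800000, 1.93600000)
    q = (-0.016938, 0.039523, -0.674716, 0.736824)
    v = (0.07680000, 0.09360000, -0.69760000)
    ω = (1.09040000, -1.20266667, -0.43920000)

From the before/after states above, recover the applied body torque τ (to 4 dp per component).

τ = (0.0100, -0.1300, -0.0600)

Δω = ω₁−ω₀ = (-0.00960000, -0.20266667, -0.03920000)
gyro term ω₀×Iω₀ = (0.0160, 0.0220, -0.0110)
I·α + gyro = (0.0100, -0.1300, -0.0600)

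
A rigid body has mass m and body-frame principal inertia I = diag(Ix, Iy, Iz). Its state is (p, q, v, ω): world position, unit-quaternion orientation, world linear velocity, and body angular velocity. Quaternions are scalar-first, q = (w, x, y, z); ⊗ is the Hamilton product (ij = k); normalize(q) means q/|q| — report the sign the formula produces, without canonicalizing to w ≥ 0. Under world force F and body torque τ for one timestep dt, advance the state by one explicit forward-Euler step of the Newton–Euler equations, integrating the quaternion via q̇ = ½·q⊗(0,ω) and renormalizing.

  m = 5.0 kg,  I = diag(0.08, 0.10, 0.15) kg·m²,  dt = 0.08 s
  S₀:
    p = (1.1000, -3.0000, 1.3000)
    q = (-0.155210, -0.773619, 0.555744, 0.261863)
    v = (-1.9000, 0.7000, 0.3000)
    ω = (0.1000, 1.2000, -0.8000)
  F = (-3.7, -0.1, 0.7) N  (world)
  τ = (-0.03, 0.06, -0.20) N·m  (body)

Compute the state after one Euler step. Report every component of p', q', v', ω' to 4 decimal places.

p' = (0.9480, -2.9440, 1.3240)
q' = (-0.1701, -0.8033, 0.5237, 0.2271)
v' = (-1.9592, 0.6984, 0.3112)
ω' = (0.1180, 1.2435, -0.9079)

precession coupling ω×(Iω) = (-0.0480, 0.0056, 0.0024)
angular accel α = (0.2250, 0.5440, -1.3493)
ω' = ω + α·dt = (0.1180, 1.2435, -0.9079)
2q̇ = q⊗(0,ω) = (-0.3800405, -0.7743518, -0.7789609, -0.8597492)
updated quaternion q' = (-0.1701, -0.8033, 0.5237, 0.2271)
linear accel F/m = (-0.7400, -0.0200, 0.1400)
p + v·dt = (0.9480, -2.9440, 1.3240)
v' = v + a·dt = (-1.9592, 0.6984, 0.3112)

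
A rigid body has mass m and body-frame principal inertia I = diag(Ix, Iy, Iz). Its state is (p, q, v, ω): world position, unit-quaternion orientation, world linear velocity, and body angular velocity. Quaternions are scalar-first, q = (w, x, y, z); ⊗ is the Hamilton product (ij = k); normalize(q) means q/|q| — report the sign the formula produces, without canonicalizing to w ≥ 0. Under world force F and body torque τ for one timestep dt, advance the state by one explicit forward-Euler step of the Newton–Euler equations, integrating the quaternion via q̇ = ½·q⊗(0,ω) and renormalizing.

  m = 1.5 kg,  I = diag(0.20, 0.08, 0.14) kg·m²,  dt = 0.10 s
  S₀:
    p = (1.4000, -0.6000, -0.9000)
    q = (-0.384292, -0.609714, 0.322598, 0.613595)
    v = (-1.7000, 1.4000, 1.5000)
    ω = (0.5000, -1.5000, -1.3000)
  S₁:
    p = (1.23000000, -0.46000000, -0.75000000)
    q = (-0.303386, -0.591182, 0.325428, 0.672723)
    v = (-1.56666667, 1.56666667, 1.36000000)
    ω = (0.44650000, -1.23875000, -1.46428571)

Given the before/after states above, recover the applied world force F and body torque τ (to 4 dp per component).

F = (2.0000, 2.5000, -2.1000)
τ = (0.0100, 0.1700, -0.1400)

Δω = ω₁−ω₀ = (-0.05350000, 0.26125000, -0.16428571)
ω₀×(Iω₀) = (0.1170, -0.0390, 0.0900)
applied torque τ = (0.0100, 0.1700, -0.1400)
velocity change Δv = (0.13333333, 0.16666667, -0.14000000)
F = m·Δv/dt = (2.0000, 2.5000, -2.1000)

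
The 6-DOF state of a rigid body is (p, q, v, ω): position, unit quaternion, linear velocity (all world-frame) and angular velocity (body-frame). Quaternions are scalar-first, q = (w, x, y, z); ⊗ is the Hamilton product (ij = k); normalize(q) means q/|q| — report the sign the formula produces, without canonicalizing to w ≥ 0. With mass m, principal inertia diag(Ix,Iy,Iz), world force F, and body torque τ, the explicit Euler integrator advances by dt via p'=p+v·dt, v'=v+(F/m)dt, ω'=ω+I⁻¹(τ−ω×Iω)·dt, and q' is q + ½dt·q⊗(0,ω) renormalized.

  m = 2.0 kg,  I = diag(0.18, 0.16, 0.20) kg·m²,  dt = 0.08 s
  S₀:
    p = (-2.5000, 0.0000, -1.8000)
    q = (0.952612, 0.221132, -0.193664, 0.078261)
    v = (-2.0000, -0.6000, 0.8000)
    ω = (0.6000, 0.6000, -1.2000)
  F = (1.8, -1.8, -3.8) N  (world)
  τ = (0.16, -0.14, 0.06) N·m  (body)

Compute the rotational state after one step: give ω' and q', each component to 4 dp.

ω' = (0.6839, 0.5228, -1.1731)
q' = (0.9541, 0.2510, -0.1580, 0.0424)

gyro term ω×Iω = (-0.0288, 0.0144, -0.0072)
α = I⁻¹(τ − ω×Iω) = (1.0489, -0.9650, 0.3360)
ω' = ω + α·dt = (0.6839, 0.5228, -1.1731)
q⊗(0,ω) = (0.0774324, 0.7570074, 0.8838822, -0.8942568)
q + ½dt·q⊗(0,ω), renormalized = (0.9541, 0.2510, -0.1580, 0.0424)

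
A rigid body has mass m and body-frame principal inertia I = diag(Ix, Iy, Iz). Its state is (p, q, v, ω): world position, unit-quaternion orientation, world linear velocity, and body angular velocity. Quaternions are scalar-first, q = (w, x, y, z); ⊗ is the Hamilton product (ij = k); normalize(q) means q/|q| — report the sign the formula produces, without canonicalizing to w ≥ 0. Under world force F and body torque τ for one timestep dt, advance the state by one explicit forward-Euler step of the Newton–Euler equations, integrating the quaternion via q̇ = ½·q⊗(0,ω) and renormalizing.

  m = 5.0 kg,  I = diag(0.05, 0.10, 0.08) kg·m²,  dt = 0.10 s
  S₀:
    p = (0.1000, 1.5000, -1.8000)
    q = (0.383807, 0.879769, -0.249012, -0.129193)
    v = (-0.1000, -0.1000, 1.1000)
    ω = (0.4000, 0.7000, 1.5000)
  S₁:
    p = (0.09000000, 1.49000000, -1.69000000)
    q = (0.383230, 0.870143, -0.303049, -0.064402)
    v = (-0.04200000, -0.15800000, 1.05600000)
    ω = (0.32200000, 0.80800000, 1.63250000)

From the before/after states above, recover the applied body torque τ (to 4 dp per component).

τ = (-0.0600, 0.0900, 0.1200)

ω₁ − ω₀ = (-0.07800000, 0.10800000, 0.13250000)
ω₀×(Iω₀) = (-0.0210, -0.0180, 0.0140)
applied torque τ = (-0.0600, 0.0900, 0.1200)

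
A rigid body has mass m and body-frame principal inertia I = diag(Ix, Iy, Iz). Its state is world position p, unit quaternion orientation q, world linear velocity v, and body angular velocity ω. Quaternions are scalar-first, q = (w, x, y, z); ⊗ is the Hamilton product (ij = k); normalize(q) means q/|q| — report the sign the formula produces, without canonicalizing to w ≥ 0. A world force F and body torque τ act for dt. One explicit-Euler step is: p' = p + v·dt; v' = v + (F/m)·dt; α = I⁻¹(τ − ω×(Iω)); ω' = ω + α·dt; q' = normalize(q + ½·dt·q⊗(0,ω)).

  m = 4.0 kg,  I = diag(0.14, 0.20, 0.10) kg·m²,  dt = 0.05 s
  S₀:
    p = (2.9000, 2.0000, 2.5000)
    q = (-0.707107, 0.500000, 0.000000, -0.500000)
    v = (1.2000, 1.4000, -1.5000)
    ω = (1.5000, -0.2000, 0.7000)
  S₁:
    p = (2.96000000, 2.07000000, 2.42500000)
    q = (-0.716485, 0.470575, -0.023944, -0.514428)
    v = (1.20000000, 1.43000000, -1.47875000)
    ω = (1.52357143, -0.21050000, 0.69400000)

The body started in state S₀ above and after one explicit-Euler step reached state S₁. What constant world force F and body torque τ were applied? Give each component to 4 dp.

F = (0.0000, 2.4000, 1.7000)
τ = (0.0800, 0.0000, -0.0300)

ω₁ − ω₀ = (0.02357143, -0.01050000, -0.00600000)
applied torque τ = (0.0800, 0.0000, -0.0300)
Δv = v₁−v₀ = (0.00000000, 0.03000000, 0.02125000)
m·(v₁−v₀)/dt = (0.0000, 2.4000, 1.7000)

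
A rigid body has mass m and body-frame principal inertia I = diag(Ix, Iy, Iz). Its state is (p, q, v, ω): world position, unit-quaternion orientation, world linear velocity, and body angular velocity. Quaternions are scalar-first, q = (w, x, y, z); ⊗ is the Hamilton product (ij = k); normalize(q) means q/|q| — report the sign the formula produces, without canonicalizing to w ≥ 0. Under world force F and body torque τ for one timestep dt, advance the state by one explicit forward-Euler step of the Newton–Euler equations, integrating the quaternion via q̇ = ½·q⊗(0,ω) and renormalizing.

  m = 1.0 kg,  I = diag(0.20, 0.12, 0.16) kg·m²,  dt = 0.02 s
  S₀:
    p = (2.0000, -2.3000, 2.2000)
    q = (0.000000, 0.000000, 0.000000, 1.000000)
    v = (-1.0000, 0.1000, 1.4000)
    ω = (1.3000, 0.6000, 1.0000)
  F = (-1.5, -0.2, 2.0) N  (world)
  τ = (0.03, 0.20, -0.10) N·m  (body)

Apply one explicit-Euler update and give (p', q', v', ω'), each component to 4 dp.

a = F/m = (-1.5000, -0.2000, 2.0000)
p' = p + v·dt = (1.9800, -2.2980, 2.2280)
v' = v + a·dt = (-1.0300, 0.0960, 1.4400)
precession coupling ω×(Iω) = (0.0240, 0.0520, -0.0624)
angular accel α = (0.0300, 1.2333, -0.2350)
ω' = ω + α·dt = (1.3006, 0.6247, 0.9953)
2q̇ = q⊗(0,ω) = (-1.0000000, -0.6000000, 1.3000000, 0.0000000)
q' = normalize(q + ½dt·q⊗(0,ω)) = (-0.0100, -0.0060, 0.0130, 0.9998)

p' = (1.9800, -2.2980, 2.2280)
q' = (-0.0100, -0.0060, 0.0130, 0.9998)
v' = (-1.0300, 0.0960, 1.4400)
ω' = (1.3006, 0.6247, 0.9953)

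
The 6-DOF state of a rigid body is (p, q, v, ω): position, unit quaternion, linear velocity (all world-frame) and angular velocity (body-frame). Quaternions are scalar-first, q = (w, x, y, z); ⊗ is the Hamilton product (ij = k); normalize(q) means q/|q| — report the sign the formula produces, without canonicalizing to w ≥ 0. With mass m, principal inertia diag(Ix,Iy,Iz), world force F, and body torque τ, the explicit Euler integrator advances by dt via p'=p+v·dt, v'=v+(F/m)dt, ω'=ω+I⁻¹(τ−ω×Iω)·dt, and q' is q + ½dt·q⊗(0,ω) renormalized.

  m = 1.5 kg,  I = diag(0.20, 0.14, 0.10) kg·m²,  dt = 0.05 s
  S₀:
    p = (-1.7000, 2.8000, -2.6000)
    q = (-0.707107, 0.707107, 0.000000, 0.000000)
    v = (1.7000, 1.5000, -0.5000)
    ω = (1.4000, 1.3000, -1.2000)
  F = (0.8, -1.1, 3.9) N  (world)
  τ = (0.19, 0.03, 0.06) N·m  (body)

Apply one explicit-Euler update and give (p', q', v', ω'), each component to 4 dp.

α = I⁻¹(τ − ω×Iω) = (0.6380, 1.4143, 1.6920)
ω' = ω + α·dt = (1.4319, 1.3707, -1.1154)
2q̇ = q⊗(0,ω) = (-0.9899498, -0.9899498, -0.0707107, 1.7677675)
q' = normalize(q + ½dt·q⊗(0,ω)) = (-0.7307, 0.6813, -0.0018, 0.0441)
p' = p + v·dt = (-1.6150, 2.8750, -2.6250)
v + (F/m)dt = (1.7267, 1.4633, -0.3700)

p' = (-1.6150, 2.8750, -2.6250)
q' = (-0.7307, 0.6813, -0.0018, 0.0441)
v' = (1.7267, 1.4633, -0.3700)
ω' = (1.4319, 1.3707, -1.1154)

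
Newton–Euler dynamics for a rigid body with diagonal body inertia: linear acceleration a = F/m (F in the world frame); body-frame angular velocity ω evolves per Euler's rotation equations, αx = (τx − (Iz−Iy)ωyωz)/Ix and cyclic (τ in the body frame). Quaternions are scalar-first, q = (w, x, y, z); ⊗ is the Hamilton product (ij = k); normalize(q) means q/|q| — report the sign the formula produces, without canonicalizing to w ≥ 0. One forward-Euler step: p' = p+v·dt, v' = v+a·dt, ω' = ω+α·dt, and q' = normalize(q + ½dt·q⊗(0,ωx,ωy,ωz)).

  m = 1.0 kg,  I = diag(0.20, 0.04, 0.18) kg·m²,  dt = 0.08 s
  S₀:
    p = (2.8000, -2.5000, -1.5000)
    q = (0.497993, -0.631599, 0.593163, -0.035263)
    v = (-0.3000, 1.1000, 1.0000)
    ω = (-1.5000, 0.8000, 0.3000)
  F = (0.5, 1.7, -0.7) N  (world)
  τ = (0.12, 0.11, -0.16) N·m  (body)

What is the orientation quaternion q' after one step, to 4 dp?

q' = (0.4405, -0.6517, 0.6173, -0.0139)

q⊗(0,ω) = (-1.4113500, -0.5408302, 0.6407686, 0.5338632)
updated quaternion q' = (0.4405, -0.6517, 0.6173, -0.0139)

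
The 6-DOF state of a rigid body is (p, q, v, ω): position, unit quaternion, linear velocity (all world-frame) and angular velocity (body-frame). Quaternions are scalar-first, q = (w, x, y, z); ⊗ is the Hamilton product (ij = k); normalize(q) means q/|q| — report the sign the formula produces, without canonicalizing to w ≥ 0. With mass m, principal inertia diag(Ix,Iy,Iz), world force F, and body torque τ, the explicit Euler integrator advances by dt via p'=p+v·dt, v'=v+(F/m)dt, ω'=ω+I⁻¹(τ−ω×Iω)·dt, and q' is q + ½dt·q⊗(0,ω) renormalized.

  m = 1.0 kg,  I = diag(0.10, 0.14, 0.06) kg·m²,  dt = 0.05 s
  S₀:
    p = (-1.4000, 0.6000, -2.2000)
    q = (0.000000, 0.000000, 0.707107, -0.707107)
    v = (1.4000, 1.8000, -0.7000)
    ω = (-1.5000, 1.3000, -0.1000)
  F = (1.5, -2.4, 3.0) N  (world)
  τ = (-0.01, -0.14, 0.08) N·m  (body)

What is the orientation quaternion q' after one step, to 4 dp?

2q̇ = q⊗(0,ω) = (-0.9899498, 0.8485284, 1.0606605, 1.0606605)
updated quaternion q' = (-0.0247, 0.0212, 0.7327, -0.6798)

q' = (-0.0247, 0.0212, 0.7327, -0.6798)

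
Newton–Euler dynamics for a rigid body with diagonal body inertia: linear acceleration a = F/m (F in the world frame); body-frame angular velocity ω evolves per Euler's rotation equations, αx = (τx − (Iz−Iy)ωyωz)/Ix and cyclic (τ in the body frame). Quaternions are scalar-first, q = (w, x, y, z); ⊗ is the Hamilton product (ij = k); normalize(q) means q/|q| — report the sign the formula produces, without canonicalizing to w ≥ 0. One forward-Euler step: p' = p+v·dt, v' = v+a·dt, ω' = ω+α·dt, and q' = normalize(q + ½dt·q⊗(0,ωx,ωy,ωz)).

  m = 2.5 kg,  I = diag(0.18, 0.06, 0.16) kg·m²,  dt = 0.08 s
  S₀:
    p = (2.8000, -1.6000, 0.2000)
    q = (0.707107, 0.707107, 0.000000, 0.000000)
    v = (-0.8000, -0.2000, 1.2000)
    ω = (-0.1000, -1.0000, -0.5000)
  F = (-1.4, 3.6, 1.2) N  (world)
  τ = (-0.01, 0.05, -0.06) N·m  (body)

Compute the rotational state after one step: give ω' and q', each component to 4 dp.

gyro term ω×Iω = (0.0500, 0.0010, -0.0120)
(τ − ω×Iω)/I = (-0.3333, 0.8167, -0.3000)
new body rate ω' = (-0.1267, -0.9347, -0.5240)
q⊗(0,ω) = (0.0707107, -0.0707107, -0.3535535, -1.0606605)
q' = normalize(q + ½dt·q⊗(0,ω)) = (0.7092, 0.7036, -0.0141, -0.0424)

ω' = (-0.1267, -0.9347, -0.5240)
q' = (0.7092, 0.7036, -0.0141, -0.0424)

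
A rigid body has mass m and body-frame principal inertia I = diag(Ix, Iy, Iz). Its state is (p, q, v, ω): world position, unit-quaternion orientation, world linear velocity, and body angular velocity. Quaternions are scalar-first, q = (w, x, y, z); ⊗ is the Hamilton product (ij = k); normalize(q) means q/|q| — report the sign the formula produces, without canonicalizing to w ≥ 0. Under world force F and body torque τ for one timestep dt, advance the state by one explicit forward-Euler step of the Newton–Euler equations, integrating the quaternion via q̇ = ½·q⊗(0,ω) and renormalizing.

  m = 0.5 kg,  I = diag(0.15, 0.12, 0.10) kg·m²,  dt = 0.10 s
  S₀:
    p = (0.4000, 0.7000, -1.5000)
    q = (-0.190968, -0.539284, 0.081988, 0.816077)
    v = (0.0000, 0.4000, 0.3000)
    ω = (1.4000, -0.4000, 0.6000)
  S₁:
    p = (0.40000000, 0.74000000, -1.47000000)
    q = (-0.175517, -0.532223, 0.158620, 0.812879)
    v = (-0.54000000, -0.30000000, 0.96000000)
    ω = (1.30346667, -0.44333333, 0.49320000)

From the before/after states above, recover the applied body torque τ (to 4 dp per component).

ω₁ − ω₀ = (-0.09653333, -0.04333333, -0.10680000)
ω₀×(Iω₀) = (0.0048, 0.0420, 0.0168)
I·α + gyro = (-0.1400, -0.0100, -0.0900)

τ = (-0.1400, -0.0100, -0.0900)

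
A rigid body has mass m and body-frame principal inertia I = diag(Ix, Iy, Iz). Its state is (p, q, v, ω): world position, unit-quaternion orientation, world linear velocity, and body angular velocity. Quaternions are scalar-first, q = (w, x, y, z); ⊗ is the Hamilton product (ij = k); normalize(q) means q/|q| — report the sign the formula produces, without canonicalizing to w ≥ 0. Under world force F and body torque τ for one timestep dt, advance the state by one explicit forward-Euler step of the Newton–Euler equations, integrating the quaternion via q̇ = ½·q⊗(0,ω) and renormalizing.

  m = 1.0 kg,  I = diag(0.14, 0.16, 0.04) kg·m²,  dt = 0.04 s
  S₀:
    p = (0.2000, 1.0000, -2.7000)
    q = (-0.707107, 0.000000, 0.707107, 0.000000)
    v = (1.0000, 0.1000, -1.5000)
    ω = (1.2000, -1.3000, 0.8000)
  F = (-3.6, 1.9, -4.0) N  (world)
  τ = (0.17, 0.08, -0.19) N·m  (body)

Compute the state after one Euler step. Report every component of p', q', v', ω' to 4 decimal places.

p + v·dt = (0.2400, 1.0040, -2.7600)
v + (F/m)dt = (0.8560, 0.1760, -1.6600)
ω×(Iω) gyroscopic = (0.1248, 0.0960, -0.0312)
α = I⁻¹(τ − ω×Iω) = (0.3229, -0.1000, -3.9700)
ω + α·dt = (1.2129, -1.3040, 0.6412)
2q̇ = q⊗(0,ω) = (0.9192391, -0.2828428, 0.9192391, -1.4142140)
q' = normalize(q + ½dt·q⊗(0,ω)) = (-0.6882, -0.0057, 0.7249, -0.0283)

p' = (0.2400, 1.0040, -2.7600)
q' = (-0.6882, -0.0057, 0.7249, -0.0283)
v' = (0.8560, 0.1760, -1.6600)
ω' = (1.2129, -1.3040, 0.6412)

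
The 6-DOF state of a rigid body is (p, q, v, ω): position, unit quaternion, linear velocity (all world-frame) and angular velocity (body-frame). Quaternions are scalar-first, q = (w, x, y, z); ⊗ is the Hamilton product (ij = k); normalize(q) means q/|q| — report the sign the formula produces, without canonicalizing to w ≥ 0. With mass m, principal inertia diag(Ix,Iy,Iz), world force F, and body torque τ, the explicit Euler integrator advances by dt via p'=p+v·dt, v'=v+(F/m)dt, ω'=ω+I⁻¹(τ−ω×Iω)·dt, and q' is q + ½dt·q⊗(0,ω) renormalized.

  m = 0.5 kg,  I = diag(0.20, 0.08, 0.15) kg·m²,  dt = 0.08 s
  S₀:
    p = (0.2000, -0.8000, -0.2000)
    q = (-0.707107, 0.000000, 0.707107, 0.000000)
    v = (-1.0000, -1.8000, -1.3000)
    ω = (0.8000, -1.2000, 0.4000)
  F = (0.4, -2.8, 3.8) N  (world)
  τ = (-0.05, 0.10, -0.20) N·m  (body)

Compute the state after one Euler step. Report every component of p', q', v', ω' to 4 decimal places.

precession coupling ω×(Iω) = (-0.0336, 0.0160, 0.1152)
(τ − ω×Iω)/I = (-0.0820, 1.0500, -2.1013)
ω' = ω + α·dt = (0.7934, -1.1160, 0.2319)
q⊗(0,ω) = (0.8485284, -0.2828428, 0.8485284, -0.8485284)
updated quaternion q' = (-0.6720, -0.0113, 0.7397, -0.0339)
new position p' = (0.1200, -0.9440, -0.3040)
v + (F/m)dt = (-0.9360, -2.2480, -0.6920)

p' = (0.1200, -0.9440, -0.3040)
q' = (-0.6720, -0.0113, 0.7397, -0.0339)
v' = (-0.9360, -2.2480, -0.6920)
ω' = (0.7934, -1.1160, 0.2319)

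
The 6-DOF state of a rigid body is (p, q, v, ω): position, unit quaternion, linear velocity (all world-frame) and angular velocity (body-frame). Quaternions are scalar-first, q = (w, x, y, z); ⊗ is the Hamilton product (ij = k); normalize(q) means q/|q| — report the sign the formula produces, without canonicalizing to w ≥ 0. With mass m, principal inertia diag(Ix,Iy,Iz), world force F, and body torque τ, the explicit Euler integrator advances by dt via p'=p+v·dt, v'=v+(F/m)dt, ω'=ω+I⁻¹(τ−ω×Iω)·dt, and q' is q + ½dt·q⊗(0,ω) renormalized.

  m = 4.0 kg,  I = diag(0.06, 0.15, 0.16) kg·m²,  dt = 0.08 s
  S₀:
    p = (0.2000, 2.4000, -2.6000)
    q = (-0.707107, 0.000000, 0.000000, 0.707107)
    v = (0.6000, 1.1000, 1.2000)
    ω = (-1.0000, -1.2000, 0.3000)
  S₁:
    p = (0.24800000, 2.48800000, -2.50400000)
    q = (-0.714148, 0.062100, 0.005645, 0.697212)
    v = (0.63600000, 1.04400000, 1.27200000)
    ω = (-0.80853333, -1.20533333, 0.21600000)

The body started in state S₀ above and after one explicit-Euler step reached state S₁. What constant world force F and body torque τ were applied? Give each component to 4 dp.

ω₁ − ω₀ = (0.19146667, -0.00533333, -0.08400000)
τ = I·(Δω/dt) + ω₀×(Iω₀) = (0.1400, 0.0200, -0.0600)
Δv = v₁−v₀ = (0.03600000, -0.05600000, 0.07200000)
m·(v₁−v₀)/dt = (1.8000, -2.8000, 3.6000)

F = (1.8000, -2.8000, 3.6000)
τ = (0.1400, 0.0200, -0.0600)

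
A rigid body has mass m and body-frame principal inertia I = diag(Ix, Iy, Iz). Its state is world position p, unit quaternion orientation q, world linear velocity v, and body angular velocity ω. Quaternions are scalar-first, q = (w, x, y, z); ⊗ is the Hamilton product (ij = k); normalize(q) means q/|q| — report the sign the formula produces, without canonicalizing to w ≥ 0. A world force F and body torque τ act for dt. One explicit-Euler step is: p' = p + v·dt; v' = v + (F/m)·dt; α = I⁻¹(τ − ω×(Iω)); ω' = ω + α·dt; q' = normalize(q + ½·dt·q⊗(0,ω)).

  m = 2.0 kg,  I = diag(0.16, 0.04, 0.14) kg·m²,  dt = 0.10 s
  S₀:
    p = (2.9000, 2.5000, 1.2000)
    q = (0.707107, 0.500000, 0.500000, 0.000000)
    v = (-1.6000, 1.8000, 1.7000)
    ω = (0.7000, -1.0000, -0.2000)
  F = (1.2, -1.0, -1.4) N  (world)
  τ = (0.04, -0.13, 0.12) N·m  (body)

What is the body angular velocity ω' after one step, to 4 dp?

ω' = (0.7125, -1.3180, -0.1743)

angular accel α = (0.1250, -3.1800, 0.2571)
ω + α·dt = (0.7125, -1.3180, -0.1743)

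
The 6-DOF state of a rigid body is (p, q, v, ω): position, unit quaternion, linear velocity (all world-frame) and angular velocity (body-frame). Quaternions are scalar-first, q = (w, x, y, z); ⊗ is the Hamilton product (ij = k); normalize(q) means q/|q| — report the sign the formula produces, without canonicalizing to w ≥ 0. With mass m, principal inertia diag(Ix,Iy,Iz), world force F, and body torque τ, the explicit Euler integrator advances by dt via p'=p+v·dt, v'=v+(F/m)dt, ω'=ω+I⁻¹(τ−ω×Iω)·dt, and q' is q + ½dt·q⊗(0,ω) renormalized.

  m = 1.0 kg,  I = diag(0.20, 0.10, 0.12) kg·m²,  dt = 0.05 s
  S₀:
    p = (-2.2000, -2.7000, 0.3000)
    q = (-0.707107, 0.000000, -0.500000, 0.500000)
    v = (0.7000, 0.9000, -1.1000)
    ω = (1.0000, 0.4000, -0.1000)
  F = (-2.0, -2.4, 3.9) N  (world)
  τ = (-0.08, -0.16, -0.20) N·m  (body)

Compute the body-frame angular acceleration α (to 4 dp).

ω×(Iω) gyroscopic = (-0.0008, -0.0080, -0.0400)
(τ − ω×Iω)/I = (-0.3960, -1.5200, -1.3333)

α = (-0.3960, -1.5200, -1.3333)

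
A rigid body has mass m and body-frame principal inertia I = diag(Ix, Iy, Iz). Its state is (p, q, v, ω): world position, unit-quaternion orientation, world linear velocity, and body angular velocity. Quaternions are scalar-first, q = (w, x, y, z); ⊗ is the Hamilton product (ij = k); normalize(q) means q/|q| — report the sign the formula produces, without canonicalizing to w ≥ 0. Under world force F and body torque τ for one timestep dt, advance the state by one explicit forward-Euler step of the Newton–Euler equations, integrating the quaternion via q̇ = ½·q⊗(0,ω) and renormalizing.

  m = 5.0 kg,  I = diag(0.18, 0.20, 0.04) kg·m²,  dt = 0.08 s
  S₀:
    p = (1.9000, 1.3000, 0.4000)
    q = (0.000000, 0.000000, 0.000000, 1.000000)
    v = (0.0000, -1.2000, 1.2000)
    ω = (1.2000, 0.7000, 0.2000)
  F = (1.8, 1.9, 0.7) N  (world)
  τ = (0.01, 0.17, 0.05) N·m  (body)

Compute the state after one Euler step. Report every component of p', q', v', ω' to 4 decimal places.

(τ − ω×Iω)/I = (0.1800, 0.6820, 0.8300)
ω' = ω + α·dt = (1.2144, 0.7546, 0.2664)
2q̇ = q⊗(0,ω) = (-0.2000000, -0.7000000, 1.2000000, 0.0000000)
q + ½dt·q⊗(0,ω), renormalized = (-0.0080, -0.0280, 0.0479, 0.9984)
linear accel F/m = (0.3600, 0.3800, 0.1400)
new position p' = (1.9000, 1.2040, 0.4960)
v' = v + a·dt = (0.0288, -1.1696, 1.2112)

p' = (1.9000, 1.2040, 0.4960)
q' = (-0.0080, -0.0280, 0.0479, 0.9984)
v' = (0.0288, -1.1696, 1.2112)
ω' = (1.2144, 0.7546, 0.2664)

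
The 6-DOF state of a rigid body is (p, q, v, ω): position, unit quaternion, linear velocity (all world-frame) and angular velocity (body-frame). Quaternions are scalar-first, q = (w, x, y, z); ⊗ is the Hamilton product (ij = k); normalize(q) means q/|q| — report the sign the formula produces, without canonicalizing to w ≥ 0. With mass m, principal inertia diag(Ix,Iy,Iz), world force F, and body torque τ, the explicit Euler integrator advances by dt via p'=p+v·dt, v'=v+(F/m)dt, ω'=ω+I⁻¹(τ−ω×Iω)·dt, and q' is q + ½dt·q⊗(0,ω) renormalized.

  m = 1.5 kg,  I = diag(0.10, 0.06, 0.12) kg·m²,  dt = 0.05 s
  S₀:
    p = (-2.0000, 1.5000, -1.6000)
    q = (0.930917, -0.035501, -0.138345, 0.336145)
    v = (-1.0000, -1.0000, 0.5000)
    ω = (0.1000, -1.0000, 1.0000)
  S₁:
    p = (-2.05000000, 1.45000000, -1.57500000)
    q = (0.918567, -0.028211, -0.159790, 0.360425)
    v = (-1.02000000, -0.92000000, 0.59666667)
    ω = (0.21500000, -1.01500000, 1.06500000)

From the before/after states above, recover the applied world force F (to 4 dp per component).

Δv = v₁−v₀ = (-0.02000000, 0.08000000, 0.09666667)
F = m·Δv/dt = (-0.6000, 2.4000, 2.9000)

F = (-0.6000, 2.4000, 2.9000)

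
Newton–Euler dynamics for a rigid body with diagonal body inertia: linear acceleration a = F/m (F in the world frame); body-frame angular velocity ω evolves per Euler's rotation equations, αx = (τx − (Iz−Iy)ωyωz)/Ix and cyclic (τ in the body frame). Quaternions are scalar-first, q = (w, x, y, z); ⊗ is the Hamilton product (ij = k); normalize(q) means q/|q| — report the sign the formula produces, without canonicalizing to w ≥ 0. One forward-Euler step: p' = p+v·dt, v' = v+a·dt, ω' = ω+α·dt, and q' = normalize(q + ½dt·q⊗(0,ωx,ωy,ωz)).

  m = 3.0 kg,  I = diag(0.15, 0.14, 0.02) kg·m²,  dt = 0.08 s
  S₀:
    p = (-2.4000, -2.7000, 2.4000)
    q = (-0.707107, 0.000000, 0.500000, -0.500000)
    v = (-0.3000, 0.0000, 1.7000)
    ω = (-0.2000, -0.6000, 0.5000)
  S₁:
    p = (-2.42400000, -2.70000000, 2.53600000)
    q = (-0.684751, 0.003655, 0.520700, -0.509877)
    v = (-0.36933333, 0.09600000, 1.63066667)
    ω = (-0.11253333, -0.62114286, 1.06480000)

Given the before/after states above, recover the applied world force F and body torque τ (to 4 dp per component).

F = (-2.6000, 3.6000, -2.6000)
τ = (0.2000, -0.0500, 0.1400)

Δω = ω₁−ω₀ = (0.08746667, -0.02114286, 0.56480000)
ω₀×(Iω₀) = (0.0360, -0.0130, -0.0012)
I·α + gyro = (0.2000, -0.0500, 0.1400)
v₁ − v₀ = (-0.06933333, 0.09600000, -0.06933333)
m·(v₁−v₀)/dt = (-2.6000, 3.6000, -2.6000)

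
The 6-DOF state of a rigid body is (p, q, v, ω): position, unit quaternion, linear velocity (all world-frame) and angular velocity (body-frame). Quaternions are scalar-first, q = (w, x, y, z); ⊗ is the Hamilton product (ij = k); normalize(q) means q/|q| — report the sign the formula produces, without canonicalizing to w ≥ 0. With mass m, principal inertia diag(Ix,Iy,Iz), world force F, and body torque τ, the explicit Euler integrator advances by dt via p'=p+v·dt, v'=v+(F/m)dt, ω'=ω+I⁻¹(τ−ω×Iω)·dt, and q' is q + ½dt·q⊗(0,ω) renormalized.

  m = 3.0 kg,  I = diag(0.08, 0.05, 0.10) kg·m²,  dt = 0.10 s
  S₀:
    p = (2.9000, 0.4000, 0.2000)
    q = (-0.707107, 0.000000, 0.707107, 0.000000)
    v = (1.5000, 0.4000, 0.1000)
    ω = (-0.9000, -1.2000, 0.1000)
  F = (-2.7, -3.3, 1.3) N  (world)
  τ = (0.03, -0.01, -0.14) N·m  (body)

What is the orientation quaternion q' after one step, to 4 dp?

q' = (-0.6628, 0.0353, 0.7474, 0.0282)

Hamilton product q⊗(0,ω) = (0.8485284, 0.7071070, 0.8485284, 0.5656856)
q + ½dt·q⊗(0,ω), renormalized = (-0.6628, 0.0353, 0.7474, 0.0282)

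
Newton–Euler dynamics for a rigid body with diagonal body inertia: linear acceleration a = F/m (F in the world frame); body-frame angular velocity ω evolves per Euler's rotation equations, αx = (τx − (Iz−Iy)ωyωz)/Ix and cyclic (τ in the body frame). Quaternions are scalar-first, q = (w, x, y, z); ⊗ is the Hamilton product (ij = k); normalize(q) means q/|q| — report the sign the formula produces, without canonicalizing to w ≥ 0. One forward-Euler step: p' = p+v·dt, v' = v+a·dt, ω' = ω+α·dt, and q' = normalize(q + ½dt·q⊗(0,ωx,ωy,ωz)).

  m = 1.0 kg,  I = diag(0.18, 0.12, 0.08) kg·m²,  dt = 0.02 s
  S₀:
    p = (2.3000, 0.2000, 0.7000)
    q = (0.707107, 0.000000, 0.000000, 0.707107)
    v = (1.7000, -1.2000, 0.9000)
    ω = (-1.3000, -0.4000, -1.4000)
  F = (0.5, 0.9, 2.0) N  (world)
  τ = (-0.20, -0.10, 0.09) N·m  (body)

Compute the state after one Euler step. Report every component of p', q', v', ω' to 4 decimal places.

linear accel F/m = (0.5000, 0.9000, 2.0000)
new position p' = (2.3340, 0.1760, 0.7180)
v' = v + a·dt = (1.7100, -1.1820, 0.9400)
(τ − ω×Iω)/I = (-0.9867, -2.3500, 1.5150)
new body rate ω' = (-1.3197, -0.4470, -1.3697)
q⊗(0,ω) = (0.9899498, -0.6363963, -1.2020819, -0.9899498)
q + ½dt·q⊗(0,ω), renormalized = (0.7169, -0.0064, -0.0120, 0.6971)

p' = (2.3340, 0.1760, 0.7180)
q' = (0.7169, -0.0064, -0.0120, 0.6971)
v' = (1.7100, -1.1820, 0.9400)
ω' = (-1.3197, -0.4470, -1.3697)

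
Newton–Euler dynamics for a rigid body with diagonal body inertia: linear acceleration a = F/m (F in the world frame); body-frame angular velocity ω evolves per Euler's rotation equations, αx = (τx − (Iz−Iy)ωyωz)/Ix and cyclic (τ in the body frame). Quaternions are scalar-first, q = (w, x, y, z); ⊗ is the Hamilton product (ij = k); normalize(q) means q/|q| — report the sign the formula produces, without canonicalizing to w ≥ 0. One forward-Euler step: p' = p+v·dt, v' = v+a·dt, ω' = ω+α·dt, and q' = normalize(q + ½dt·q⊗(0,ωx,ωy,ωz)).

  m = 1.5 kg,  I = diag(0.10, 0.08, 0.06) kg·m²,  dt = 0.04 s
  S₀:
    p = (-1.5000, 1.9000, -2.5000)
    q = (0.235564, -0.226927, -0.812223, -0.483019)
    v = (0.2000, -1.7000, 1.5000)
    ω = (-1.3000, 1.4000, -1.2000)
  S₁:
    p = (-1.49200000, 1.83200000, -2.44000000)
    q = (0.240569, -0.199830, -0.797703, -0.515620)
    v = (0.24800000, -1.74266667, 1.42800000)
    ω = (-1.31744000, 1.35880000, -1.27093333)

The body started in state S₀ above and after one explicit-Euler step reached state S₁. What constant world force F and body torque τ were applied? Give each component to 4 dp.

F = (1.8000, -1.6000, -2.7000)
τ = (-0.0100, -0.0200, -0.0700)

Δω = ω₁−ω₀ = (-0.01744000, -0.04120000, -0.07093333)
gyro term ω₀×Iω₀ = (0.0336, 0.0624, 0.0364)
applied torque τ = (-0.0100, -0.0200, -0.0700)
velocity change Δv = (0.04800000, -0.04266667, -0.07200000)
applied force F = (1.8000, -1.6000, -2.7000)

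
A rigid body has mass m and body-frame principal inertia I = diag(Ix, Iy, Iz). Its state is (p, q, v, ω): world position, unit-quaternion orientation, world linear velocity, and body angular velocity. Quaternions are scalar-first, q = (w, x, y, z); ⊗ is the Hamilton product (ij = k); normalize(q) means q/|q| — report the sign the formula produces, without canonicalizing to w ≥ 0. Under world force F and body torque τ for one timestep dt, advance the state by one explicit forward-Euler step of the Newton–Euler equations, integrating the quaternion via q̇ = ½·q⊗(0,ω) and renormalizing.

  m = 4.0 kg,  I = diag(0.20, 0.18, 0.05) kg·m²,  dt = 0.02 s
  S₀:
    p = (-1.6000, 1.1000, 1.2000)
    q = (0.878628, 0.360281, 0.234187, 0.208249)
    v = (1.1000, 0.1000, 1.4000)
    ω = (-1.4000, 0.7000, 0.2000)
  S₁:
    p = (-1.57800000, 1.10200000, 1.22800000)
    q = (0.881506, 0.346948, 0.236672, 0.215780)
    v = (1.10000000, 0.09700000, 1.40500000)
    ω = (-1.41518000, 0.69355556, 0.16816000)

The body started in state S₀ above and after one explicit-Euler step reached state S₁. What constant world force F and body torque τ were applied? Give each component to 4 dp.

F = (0.0000, -0.6000, 1.0000)
τ = (-0.1700, -0.1000, -0.0600)

Δω = ω₁−ω₀ = (-0.01518000, -0.00644444, -0.03184000)
gyro term ω₀×Iω₀ = (-0.0182, -0.0420, 0.0196)
applied torque τ = (-0.1700, -0.1000, -0.0600)
Δv = v₁−v₀ = (0.00000000, -0.00300000, 0.00500000)
F = m·Δv/dt = (0.0000, -0.6000, 1.0000)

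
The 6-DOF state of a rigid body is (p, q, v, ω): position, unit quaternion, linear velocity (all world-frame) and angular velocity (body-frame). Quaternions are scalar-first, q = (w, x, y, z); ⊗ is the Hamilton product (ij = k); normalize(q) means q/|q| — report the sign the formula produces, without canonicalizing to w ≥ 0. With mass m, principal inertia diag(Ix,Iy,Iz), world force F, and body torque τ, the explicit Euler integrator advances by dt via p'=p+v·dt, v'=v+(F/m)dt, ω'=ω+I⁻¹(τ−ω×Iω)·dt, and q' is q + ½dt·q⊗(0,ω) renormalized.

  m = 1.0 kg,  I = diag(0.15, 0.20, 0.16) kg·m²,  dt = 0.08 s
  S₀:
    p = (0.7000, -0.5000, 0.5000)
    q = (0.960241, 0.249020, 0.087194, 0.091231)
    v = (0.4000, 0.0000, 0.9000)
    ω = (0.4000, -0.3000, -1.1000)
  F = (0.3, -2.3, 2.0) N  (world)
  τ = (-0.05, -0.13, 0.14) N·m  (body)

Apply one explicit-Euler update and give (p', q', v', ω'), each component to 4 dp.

new position p' = (0.7320, -0.5000, 0.5720)
v + (F/m)dt = (0.4240, -0.1840, 1.0600)
α = I⁻¹(τ − ω×Iω) = (-0.2453, -0.6720, 0.9125)
ω' = ω + α·dt = (0.3804, -0.3538, -1.0270)
2q̇ = q⊗(0,ω) = (0.0269043, 0.3155523, 0.0223421, -1.1658487)
q' = normalize(q + ½dt·q⊗(0,ω)) = (0.9602, 0.2613, 0.0880, 0.0445)

p' = (0.7320, -0.5000, 0.5720)
q' = (0.9602, 0.2613, 0.0880, 0.0445)
v' = (0.4240, -0.1840, 1.0600)
ω' = (0.3804, -0.3538, -1.0270)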